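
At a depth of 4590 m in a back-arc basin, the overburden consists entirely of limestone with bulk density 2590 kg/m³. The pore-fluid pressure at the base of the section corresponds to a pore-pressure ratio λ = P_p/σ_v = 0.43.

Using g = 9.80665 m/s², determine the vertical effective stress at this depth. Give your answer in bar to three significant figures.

Overburden (lithostatic) stress σ_v:
limestone: 2590 kg/m³ × 9.80665 m/s² × 4590 m = 1.166×10^8 Pa = 116.6 MPa
Pore pressure P_p = λ·σ_v = 0.43 × 116.6 MPa = 50.13 MPa
Effective stress σ' = σ_v − P_p = 116.6 − 50.13 = 66.452 MPa = 664.52 bar

665 bar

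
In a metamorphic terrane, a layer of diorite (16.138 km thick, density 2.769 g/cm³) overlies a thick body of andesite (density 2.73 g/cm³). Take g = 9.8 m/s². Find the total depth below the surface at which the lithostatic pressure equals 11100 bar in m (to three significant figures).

41300 m

Pressure at base of upper layers: 2769×9.8×16138 = 4.379×10^8 Pa = 4379 bar
Remaining pressure to be supplied by andesite: 1.110×10^9 − 4.379×10^8 = 6.721×10^8 Pa
Additional depth in andesite = 6.721×10^8 Pa / (2730 kg/m³ × 9.8 m/s²) = 25121 m
Total depth = 16138 m + 25121 m = 41259 m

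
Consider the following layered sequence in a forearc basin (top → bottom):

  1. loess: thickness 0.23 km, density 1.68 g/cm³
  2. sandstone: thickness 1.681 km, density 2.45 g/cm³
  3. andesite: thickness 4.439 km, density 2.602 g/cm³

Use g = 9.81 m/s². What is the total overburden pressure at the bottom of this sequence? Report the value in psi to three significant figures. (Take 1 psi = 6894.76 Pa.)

22800 psi

loess: 1680 kg/m³ × 9.81 m/s² × 230 m = 3.791×10^6 Pa = 549.8 psi
sandstone: 2450 kg/m³ × 9.81 m/s² × 1681 m = 4.040×10^7 Pa = 5860 psi
andesite: 2602 kg/m³ × 9.81 m/s² × 4439 m = 1.133×10^8 Pa = 16434 psi
Total = 549.8 + 5860 + 16434 = 22844 psi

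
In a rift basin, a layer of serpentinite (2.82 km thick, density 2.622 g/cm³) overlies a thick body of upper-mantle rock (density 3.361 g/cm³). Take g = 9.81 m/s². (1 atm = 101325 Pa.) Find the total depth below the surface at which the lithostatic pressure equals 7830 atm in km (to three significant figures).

Pressure at base of upper layers: 2622×9.81×2820 = 7.254×10^7 Pa = 715.9 atm
Remaining pressure to be supplied by upper-mantle rock: 7.934×10^8 − 7.254×10^7 = 7.208×10^8 Pa
Additional depth in upper-mantle rock = 7.208×10^8 Pa / (3361 kg/m³ × 9.81 m/s²) = 21863 m
Total depth = 2820 m + 21863 m = 24683 m
= 24.683 km

24.7 km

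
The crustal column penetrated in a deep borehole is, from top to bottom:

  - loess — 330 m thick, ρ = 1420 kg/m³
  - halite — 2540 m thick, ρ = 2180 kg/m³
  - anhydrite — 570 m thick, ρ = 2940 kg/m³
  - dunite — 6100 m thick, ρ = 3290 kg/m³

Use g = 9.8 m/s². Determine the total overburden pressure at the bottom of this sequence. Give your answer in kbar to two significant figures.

2.7 kbar

loess: 1420 kg/m³ × 9.8 m/s² × 330 m = 4.592×10^6 Pa = 0.04592 kbar
halite: 2180 kg/m³ × 9.8 m/s² × 2540 m = 5.426×10^7 Pa = 0.5426 kbar
anhydrite: 2940 kg/m³ × 9.8 m/s² × 570 m = 1.642×10^7 Pa = 0.1642 kbar
dunite: 3290 kg/m³ × 9.8 m/s² × 6100 m = 1.967×10^8 Pa = 1.967 kbar
Total = 0.04592 + 0.5426 + 0.1642 + 1.967 = 2.7196 kbar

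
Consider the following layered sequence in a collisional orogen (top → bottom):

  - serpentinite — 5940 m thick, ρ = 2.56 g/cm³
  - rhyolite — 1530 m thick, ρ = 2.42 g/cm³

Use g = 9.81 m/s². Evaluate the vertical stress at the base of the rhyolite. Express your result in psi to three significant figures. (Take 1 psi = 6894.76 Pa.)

26900 psi

serpentinite: 2560 kg/m³ × 9.81 m/s² × 5940 m = 1.492×10^8 Pa = 21636 psi
rhyolite: 2420 kg/m³ × 9.81 m/s² × 1530 m = 3.632×10^7 Pa = 5268 psi
Total = 21636 + 5268 = 26904 psi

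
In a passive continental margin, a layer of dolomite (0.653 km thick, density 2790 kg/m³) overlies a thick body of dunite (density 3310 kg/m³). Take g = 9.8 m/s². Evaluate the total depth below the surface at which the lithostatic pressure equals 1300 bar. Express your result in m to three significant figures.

4110 m

Pressure at base of upper layers: 2790×9.8×653 = 1.785×10^7 Pa = 178.5 bar
Remaining pressure to be supplied by dunite: 1.300×10^8 − 1.785×10^7 = 1.121×10^8 Pa
Additional depth in dunite = 1.121×10^8 Pa / (3310 kg/m³ × 9.8 m/s²) = 3457.2 m
Total depth = 653 m + 3457.2 m = 4110.2 m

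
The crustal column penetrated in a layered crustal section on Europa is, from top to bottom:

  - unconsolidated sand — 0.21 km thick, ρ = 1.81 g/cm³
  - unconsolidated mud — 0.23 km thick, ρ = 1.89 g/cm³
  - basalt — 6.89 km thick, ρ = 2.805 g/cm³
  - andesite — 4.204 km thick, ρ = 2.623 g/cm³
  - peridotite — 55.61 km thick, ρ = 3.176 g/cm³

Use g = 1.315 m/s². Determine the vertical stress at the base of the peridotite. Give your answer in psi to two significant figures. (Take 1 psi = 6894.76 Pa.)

unconsolidated sand: 1810 kg/m³ × 1.315 m/s² × 210 m = 4.998×10^5 Pa = 72.49 psi
unconsolidated mud: 1890 kg/m³ × 1.315 m/s² × 230 m = 5.716×10^5 Pa = 82.91 psi
basalt: 2805 kg/m³ × 1.315 m/s² × 6890 m = 2.541×10^7 Pa = 3686 psi
andesite: 2623 kg/m³ × 1.315 m/s² × 4204 m = 1.450×10^7 Pa = 2103 psi
peridotite: 3176 kg/m³ × 1.315 m/s² × 55610 m = 2.323×10^8 Pa = 33685 psi
Total = 72.49 + 82.91 + 3686 + 2103 + 33685 = 39630 psi

40000 psi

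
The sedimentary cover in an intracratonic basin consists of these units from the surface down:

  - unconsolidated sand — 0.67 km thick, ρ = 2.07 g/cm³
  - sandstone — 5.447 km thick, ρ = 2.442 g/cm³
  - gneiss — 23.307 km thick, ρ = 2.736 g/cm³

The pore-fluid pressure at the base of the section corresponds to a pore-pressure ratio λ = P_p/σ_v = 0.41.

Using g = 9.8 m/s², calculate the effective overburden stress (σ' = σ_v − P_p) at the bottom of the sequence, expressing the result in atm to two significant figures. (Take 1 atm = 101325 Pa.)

4500 atm

Overburden (lithostatic) stress σ_v:
unconsolidated sand: 2070 kg/m³ × 9.8 m/s² × 670 m = 1.359×10^7 Pa = 13.59 MPa
sandstone: 2442 kg/m³ × 9.8 m/s² × 5447 m = 1.304×10^8 Pa = 130.4 MPa
gneiss: 2736 kg/m³ × 9.8 m/s² × 23307 m = 6.249×10^8 Pa = 624.9 MPa
Total = 13.59 + 130.4 + 624.9 = 768.87 MPa
Pore pressure P_p = λ·σ_v = 0.41 × 768.9 MPa = 315.2 MPa
Effective stress σ' = σ_v − P_p = 768.9 − 315.2 = 453.64 MPa = 4477.0 atm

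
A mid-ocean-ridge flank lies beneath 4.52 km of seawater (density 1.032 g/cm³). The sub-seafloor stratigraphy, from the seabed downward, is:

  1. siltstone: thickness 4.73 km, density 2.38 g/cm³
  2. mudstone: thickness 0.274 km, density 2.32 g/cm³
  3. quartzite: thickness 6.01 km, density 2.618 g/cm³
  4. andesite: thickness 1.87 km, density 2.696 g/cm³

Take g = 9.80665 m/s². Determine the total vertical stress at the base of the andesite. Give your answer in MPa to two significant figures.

seawater: 1032 kg/m³ × 9.80665 m/s² × 4520 m = 4.574×10^7 Pa = 45.74 MPa
siltstone: 2380 kg/m³ × 9.80665 m/s² × 4730 m = 1.104×10^8 Pa = 110.4 MPa
mudstone: 2320 kg/m³ × 9.80665 m/s² × 274 m = 6.234×10^6 Pa = 6.234 MPa
quartzite: 2618 kg/m³ × 9.80665 m/s² × 6010 m = 1.543×10^8 Pa = 154.3 MPa
andesite: 2696 kg/m³ × 9.80665 m/s² × 1870 m = 4.944×10^7 Pa = 49.44 MPa
Total = 45.74 + 110.4 + 6.234 + 154.3 + 49.44 = 366.12 MPa

370 MPa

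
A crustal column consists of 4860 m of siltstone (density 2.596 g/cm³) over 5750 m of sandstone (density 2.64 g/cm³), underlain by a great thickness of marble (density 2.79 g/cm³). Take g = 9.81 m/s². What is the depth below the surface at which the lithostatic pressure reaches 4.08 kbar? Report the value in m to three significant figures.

Pressure at base of upper layers: 2596×9.81×4860 + 2640×9.81×5750 = 2.727×10^8 Pa = 2.727 kbar
Remaining pressure to be supplied by marble: 4.080×10^8 − 2.727×10^8 = 1.353×10^8 Pa
Additional depth in marble = 1.353×10^8 Pa / (2790 kg/m³ × 9.81 m/s²) = 4944.0 m
Total depth = 10610 m + 4944.0 m = 15554 m

15600 m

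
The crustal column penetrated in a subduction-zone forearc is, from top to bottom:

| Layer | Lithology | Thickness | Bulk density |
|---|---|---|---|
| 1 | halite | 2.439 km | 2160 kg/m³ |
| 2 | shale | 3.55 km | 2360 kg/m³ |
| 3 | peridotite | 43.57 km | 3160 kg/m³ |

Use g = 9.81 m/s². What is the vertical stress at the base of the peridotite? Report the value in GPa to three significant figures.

halite: 2160 kg/m³ × 9.81 m/s² × 2439 m = 5.168×10^7 Pa = 0.05168 GPa
shale: 2360 kg/m³ × 9.81 m/s² × 3550 m = 8.219×10^7 Pa = 0.08219 GPa
peridotite: 3160 kg/m³ × 9.81 m/s² × 43570 m = 1.351×10^9 Pa = 1.351 GPa
Total = 0.05168 + 0.08219 + 1.351 = 1.4845 GPa

1.48 GPa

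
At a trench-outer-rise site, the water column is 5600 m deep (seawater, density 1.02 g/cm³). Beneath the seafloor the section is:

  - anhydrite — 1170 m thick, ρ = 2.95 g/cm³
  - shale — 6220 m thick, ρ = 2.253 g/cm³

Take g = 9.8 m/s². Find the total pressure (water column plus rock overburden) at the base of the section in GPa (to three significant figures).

seawater: 1020 kg/m³ × 9.8 m/s² × 5600 m = 5.598×10^7 Pa = 0.05598 GPa
anhydrite: 2950 kg/m³ × 9.8 m/s² × 1170 m = 3.382×10^7 Pa = 0.03382 GPa
shale: 2253 kg/m³ × 9.8 m/s² × 6220 m = 1.373×10^8 Pa = 0.1373 GPa
Total = 0.05598 + 0.03382 + 0.1373 = 0.22714 GPa

0.227 GPa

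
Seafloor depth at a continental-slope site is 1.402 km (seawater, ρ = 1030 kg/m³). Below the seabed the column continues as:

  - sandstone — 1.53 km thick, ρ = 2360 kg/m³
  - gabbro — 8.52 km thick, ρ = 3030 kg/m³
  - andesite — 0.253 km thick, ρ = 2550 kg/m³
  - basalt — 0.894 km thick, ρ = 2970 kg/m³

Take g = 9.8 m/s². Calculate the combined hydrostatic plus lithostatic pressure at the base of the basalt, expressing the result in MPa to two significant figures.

330 MPa

seawater: 1030 kg/m³ × 9.8 m/s² × 1402 m = 1.415×10^7 Pa = 14.15 MPa
sandstone: 2360 kg/m³ × 9.8 m/s² × 1530 m = 3.539×10^7 Pa = 35.39 MPa
gabbro: 3030 kg/m³ × 9.8 m/s² × 8520 m = 2.530×10^8 Pa = 253.0 MPa
andesite: 2550 kg/m³ × 9.8 m/s² × 253 m = 6.322×10^6 Pa = 6.322 MPa
basalt: 2970 kg/m³ × 9.8 m/s² × 894 m = 2.602×10^7 Pa = 26.02 MPa
Total = 14.15 + 35.39 + 253.0 + 6.322 + 26.02 = 334.87 MPa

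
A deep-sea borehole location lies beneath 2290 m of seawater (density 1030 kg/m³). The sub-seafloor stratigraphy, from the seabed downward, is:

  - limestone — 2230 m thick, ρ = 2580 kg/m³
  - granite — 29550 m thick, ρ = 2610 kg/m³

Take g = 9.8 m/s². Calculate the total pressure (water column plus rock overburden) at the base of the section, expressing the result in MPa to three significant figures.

835 MPa

seawater: 1030 kg/m³ × 9.8 m/s² × 2290 m = 2.312×10^7 Pa = 23.12 MPa
limestone: 2580 kg/m³ × 9.8 m/s² × 2230 m = 5.638×10^7 Pa = 56.38 MPa
granite: 2610 kg/m³ × 9.8 m/s² × 29550 m = 7.558×10^8 Pa = 755.8 MPa
Total = 23.12 + 56.38 + 755.8 = 835.33 MPa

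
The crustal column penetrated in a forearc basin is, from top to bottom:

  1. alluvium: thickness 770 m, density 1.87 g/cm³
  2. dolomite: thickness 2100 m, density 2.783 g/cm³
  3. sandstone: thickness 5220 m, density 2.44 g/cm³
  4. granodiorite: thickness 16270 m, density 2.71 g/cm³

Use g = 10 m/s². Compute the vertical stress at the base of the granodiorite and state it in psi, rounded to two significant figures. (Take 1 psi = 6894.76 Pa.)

alluvium: 1870 kg/m³ × 10 m/s² × 770 m = 1.440×10^7 Pa = 2088 psi
dolomite: 2783 kg/m³ × 10 m/s² × 2100 m = 5.844×10^7 Pa = 8476 psi
sandstone: 2440 kg/m³ × 10 m/s² × 5220 m = 1.274×10^8 Pa = 18473 psi
granodiorite: 2710 kg/m³ × 10 m/s² × 16270 m = 4.409×10^8 Pa = 63950 psi
Total = 2088 + 8476 + 18473 + 63950 = 92988 psi

93000 psi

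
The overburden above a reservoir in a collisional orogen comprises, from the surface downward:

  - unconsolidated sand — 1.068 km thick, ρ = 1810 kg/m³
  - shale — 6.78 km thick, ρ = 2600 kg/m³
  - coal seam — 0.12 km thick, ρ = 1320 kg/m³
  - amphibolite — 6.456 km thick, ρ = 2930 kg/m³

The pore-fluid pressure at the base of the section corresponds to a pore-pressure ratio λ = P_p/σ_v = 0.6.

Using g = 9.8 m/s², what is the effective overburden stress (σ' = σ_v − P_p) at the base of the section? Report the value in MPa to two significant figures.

Overburden (lithostatic) stress σ_v:
unconsolidated sand: 1810 kg/m³ × 9.8 m/s² × 1068 m = 1.894×10^7 Pa = 18.94 MPa
shale: 2600 kg/m³ × 9.8 m/s² × 6780 m = 1.728×10^8 Pa = 172.8 MPa
coal seam: 1320 kg/m³ × 9.8 m/s² × 120 m = 1.552×10^6 Pa = 1.552 MPa
amphibolite: 2930 kg/m³ × 9.8 m/s² × 6456 m = 1.854×10^8 Pa = 185.4 MPa
Total = 18.94 + 172.8 + 1.552 + 185.4 = 378.63 MPa
Pore pressure P_p = λ·σ_v = 0.6 × 378.6 MPa = 227.2 MPa
Effective stress σ' = σ_v − P_p = 378.6 − 227.2 = 151.45 MPa

150 MPa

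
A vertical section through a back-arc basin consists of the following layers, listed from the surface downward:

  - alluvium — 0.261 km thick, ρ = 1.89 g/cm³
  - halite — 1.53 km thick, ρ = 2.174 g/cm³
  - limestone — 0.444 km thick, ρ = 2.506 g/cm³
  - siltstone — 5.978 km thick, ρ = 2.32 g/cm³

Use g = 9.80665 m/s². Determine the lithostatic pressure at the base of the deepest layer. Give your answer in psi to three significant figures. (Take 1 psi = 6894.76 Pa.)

alluvium: 1890 kg/m³ × 9.80665 m/s² × 261 m = 4.838×10^6 Pa = 701.6 psi
halite: 2174 kg/m³ × 9.80665 m/s² × 1530 m = 3.262×10^7 Pa = 4731 psi
limestone: 2506 kg/m³ × 9.80665 m/s² × 444 m = 1.091×10^7 Pa = 1583 psi
siltstone: 2320 kg/m³ × 9.80665 m/s² × 5978 m = 1.360×10^8 Pa = 19726 psi
Total = 701.6 + 4731 + 1583 + 19726 = 26741 psi

26700 psi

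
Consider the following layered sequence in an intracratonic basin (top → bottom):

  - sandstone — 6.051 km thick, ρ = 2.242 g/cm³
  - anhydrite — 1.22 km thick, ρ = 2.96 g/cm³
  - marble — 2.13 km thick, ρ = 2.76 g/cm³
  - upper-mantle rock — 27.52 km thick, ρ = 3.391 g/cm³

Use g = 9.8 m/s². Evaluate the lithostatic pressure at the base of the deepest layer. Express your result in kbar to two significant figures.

sandstone: 2242 kg/m³ × 9.8 m/s² × 6051 m = 1.330×10^8 Pa = 1.330 kbar
anhydrite: 2960 kg/m³ × 9.8 m/s² × 1220 m = 3.539×10^7 Pa = 0.3539 kbar
marble: 2760 kg/m³ × 9.8 m/s² × 2130 m = 5.761×10^7 Pa = 0.5761 kbar
upper-mantle rock: 3391 kg/m³ × 9.8 m/s² × 27520 m = 9.145×10^8 Pa = 9.145 kbar
Total = 1.330 + 0.3539 + 0.5761 + 9.145 = 11.405 kbar

11 kbar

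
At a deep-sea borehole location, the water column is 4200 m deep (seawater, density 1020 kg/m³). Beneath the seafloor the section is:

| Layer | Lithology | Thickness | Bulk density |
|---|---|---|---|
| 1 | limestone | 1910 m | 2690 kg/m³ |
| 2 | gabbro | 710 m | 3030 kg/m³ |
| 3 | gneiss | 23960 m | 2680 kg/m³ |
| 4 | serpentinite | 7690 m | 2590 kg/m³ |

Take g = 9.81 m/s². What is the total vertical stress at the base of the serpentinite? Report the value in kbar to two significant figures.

seawater: 1020 kg/m³ × 9.81 m/s² × 4200 m = 4.203×10^7 Pa = 0.4203 kbar
limestone: 2690 kg/m³ × 9.81 m/s² × 1910 m = 5.040×10^7 Pa = 0.5040 kbar
gabbro: 3030 kg/m³ × 9.81 m/s² × 710 m = 2.110×10^7 Pa = 0.2110 kbar
gneiss: 2680 kg/m³ × 9.81 m/s² × 23960 m = 6.299×10^8 Pa = 6.299 kbar
serpentinite: 2590 kg/m³ × 9.81 m/s² × 7690 m = 1.954×10^8 Pa = 1.954 kbar
Total = 0.4203 + 0.5040 + 0.2110 + 6.299 + 1.954 = 9.3885 kbar

9.4 kbar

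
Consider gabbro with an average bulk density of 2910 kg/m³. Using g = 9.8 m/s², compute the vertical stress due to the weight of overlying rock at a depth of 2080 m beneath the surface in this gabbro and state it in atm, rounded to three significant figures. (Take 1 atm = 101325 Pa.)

gabbro: 2910 kg/m³ × 9.8 m/s² × 2080 m = 5.932×10^7 Pa = 585.4 atm

585 atm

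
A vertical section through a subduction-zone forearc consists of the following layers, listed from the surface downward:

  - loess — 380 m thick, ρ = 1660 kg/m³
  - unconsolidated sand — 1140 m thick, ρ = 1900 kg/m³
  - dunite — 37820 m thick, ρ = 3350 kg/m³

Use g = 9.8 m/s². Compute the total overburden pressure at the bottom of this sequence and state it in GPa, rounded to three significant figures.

1.27 GPa

loess: 1660 kg/m³ × 9.8 m/s² × 380 m = 6.182×10^6 Pa = 6.182×10^-3 GPa
unconsolidated sand: 1900 kg/m³ × 9.8 m/s² × 1140 m = 2.123×10^7 Pa = 0.02123 GPa
dunite: 3350 kg/m³ × 9.8 m/s² × 37820 m = 1.242×10^9 Pa = 1.242 GPa
Total = 6.182×10^-3 + 0.02123 + 1.242 = 1.2690 GPa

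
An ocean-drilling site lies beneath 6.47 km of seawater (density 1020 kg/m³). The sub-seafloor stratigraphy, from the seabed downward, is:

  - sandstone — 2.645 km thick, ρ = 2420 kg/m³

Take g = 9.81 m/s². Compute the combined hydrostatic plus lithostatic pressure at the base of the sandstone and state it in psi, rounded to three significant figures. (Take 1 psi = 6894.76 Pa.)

18500 psi

seawater: 1020 kg/m³ × 9.81 m/s² × 6470 m = 6.474×10^7 Pa = 9390 psi
sandstone: 2420 kg/m³ × 9.81 m/s² × 2645 m = 6.279×10^7 Pa = 9107 psi
Total = 9390 + 9107 = 18497 psi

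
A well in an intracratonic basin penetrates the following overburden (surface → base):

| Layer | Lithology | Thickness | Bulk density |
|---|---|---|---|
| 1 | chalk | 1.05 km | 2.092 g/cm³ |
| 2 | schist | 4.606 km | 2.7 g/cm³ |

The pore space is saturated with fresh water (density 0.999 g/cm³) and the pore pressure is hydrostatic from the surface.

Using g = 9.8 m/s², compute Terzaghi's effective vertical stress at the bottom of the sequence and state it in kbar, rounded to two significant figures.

0.88 kbar

Overburden (lithostatic) stress σ_v:
chalk: 2092 kg/m³ × 9.8 m/s² × 1050 m = 2.153×10^7 Pa = 21.53 MPa
schist: 2700 kg/m³ × 9.8 m/s² × 4606 m = 1.219×10^8 Pa = 121.9 MPa
Total = 21.53 + 121.9 = 143.40 MPa
Pore pressure P_p = 999 kg/m³ × 9.8 m/s² × 5656 m = 5.537×10^7 Pa = 55.37 MPa
Effective stress σ' = σ_v − P_p = 143.4 − 55.37 = 88.028 MPa = 0.88028 kbar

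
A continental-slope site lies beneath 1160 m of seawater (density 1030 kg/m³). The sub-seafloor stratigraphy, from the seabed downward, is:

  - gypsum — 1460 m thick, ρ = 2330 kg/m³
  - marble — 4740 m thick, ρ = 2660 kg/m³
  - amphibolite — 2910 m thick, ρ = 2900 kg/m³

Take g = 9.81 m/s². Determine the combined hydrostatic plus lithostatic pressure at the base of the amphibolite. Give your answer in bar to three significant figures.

seawater: 1030 kg/m³ × 9.81 m/s² × 1160 m = 1.172×10^7 Pa = 117.2 bar
gypsum: 2330 kg/m³ × 9.81 m/s² × 1460 m = 3.337×10^7 Pa = 333.7 bar
marble: 2660 kg/m³ × 9.81 m/s² × 4740 m = 1.237×10^8 Pa = 1237 bar
amphibolite: 2900 kg/m³ × 9.81 m/s² × 2910 m = 8.279×10^7 Pa = 827.9 bar
Total = 117.2 + 333.7 + 1237 + 827.9 = 2515.7 bar

2520 bar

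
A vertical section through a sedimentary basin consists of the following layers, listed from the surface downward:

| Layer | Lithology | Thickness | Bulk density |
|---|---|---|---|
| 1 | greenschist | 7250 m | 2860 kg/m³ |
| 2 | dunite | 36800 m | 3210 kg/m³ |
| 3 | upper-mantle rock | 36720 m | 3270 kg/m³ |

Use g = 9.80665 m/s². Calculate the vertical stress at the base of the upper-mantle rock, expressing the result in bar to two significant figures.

25000 bar

greenschist: 2860 kg/m³ × 9.80665 m/s² × 7250 m = 2.033×10^8 Pa = 2033 bar
dunite: 3210 kg/m³ × 9.80665 m/s² × 36800 m = 1.158×10^9 Pa = 11584 bar
upper-mantle rock: 3270 kg/m³ × 9.80665 m/s² × 36720 m = 1.178×10^9 Pa = 11775 bar
Total = 2033 + 11584 + 11775 = 25393 bar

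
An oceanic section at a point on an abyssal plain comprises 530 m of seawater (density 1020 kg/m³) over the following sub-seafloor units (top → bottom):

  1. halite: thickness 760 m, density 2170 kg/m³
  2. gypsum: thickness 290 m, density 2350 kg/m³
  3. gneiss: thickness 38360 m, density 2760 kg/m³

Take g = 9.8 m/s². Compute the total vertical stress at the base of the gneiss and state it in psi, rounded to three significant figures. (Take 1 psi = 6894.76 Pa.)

seawater: 1020 kg/m³ × 9.8 m/s² × 530 m = 5.298×10^6 Pa = 768.4 psi
halite: 2170 kg/m³ × 9.8 m/s² × 760 m = 1.616×10^7 Pa = 2344 psi
gypsum: 2350 kg/m³ × 9.8 m/s² × 290 m = 6.679×10^6 Pa = 968.7 psi
gneiss: 2760 kg/m³ × 9.8 m/s² × 38360 m = 1.038×10^9 Pa = 1.505×10^5 psi
Total = 768.4 + 2344 + 968.7 + 1.505×10^5 = 1.5457×10^5 psi

155000 psi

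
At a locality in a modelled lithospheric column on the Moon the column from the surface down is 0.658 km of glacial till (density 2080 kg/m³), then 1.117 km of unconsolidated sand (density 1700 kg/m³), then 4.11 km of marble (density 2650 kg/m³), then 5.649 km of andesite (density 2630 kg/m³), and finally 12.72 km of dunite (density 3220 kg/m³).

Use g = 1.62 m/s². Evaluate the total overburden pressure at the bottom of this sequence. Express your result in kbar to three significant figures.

glacial till: 2080 kg/m³ × 1.62 m/s² × 658 m = 2.217×10^6 Pa = 0.02217 kbar
unconsolidated sand: 1700 kg/m³ × 1.62 m/s² × 1117 m = 3.076×10^6 Pa = 0.03076 kbar
marble: 2650 kg/m³ × 1.62 m/s² × 4110 m = 1.764×10^7 Pa = 0.1764 kbar
andesite: 2630 kg/m³ × 1.62 m/s² × 5649 m = 2.407×10^7 Pa = 0.2407 kbar
dunite: 3220 kg/m³ × 1.62 m/s² × 12720 m = 6.635×10^7 Pa = 0.6635 kbar
Total = 0.02217 + 0.03076 + 0.1764 + 0.2407 + 0.6635 = 1.1336 kbar

1.13 kbar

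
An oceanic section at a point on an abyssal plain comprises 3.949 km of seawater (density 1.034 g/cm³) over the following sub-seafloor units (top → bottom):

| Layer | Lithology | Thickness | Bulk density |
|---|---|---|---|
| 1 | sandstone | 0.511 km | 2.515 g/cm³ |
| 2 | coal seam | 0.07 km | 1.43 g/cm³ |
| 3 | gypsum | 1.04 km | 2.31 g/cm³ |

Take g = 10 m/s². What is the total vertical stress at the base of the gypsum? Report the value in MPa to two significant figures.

seawater: 1034 kg/m³ × 10 m/s² × 3949 m = 4.083×10^7 Pa = 40.83 MPa
sandstone: 2515 kg/m³ × 10 m/s² × 511 m = 1.285×10^7 Pa = 12.85 MPa
coal seam: 1430 kg/m³ × 10 m/s² × 70 m = 1.001×10^6 Pa = 1.001 MPa
gypsum: 2310 kg/m³ × 10 m/s² × 1040 m = 2.402×10^7 Pa = 24.02 MPa
Total = 40.83 + 12.85 + 1.001 + 24.02 = 78.709 MPa

79 MPa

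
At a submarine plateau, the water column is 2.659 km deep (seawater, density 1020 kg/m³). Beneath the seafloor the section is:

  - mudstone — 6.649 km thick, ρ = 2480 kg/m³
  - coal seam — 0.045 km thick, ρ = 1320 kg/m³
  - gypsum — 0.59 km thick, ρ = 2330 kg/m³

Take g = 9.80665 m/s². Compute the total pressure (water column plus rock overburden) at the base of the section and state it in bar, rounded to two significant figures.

seawater: 1020 kg/m³ × 9.80665 m/s² × 2659 m = 2.660×10^7 Pa = 266.0 bar
mudstone: 2480 kg/m³ × 9.80665 m/s² × 6649 m = 1.617×10^8 Pa = 1617 bar
coal seam: 1320 kg/m³ × 9.80665 m/s² × 45 m = 5.825×10^5 Pa = 5.825 bar
gypsum: 2330 kg/m³ × 9.80665 m/s² × 590 m = 1.348×10^7 Pa = 134.8 bar
Total = 266.0 + 1617 + 5.825 + 134.8 = 2023.7 bar

2000 bar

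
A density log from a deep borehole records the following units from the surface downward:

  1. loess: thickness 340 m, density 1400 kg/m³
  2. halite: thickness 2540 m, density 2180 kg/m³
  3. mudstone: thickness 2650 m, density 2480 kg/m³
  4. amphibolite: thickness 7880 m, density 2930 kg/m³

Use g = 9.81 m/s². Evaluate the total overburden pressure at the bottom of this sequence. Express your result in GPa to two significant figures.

loess: 1400 kg/m³ × 9.81 m/s² × 340 m = 4.670×10^6 Pa = 4.670×10^-3 GPa
halite: 2180 kg/m³ × 9.81 m/s² × 2540 m = 5.432×10^7 Pa = 0.05432 GPa
mudstone: 2480 kg/m³ × 9.81 m/s² × 2650 m = 6.447×10^7 Pa = 0.06447 GPa
amphibolite: 2930 kg/m³ × 9.81 m/s² × 7880 m = 2.265×10^8 Pa = 0.2265 GPa
Total = 4.670×10^-3 + 0.05432 + 0.06447 + 0.2265 = 0.34996 GPa

0.35 GPa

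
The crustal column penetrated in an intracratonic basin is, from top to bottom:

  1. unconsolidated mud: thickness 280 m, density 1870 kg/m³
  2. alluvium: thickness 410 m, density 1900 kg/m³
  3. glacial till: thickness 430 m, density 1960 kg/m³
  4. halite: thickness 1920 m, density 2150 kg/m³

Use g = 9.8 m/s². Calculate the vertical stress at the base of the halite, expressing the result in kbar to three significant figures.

0.615 kbar

unconsolidated mud: 1870 kg/m³ × 9.8 m/s² × 280 m = 5.131×10^6 Pa = 0.05131 kbar
alluvium: 1900 kg/m³ × 9.8 m/s² × 410 m = 7.634×10^6 Pa = 0.07634 kbar
glacial till: 1960 kg/m³ × 9.8 m/s² × 430 m = 8.259×10^6 Pa = 0.08259 kbar
halite: 2150 kg/m³ × 9.8 m/s² × 1920 m = 4.045×10^7 Pa = 0.4045 kbar
Total = 0.05131 + 0.07634 + 0.08259 + 0.4045 = 0.61479 kbar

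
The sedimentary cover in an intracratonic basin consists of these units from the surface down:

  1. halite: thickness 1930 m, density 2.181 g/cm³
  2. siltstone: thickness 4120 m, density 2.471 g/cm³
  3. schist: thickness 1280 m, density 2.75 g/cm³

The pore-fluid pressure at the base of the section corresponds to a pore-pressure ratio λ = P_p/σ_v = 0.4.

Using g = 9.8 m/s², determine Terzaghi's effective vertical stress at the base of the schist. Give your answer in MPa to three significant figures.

105 MPa

Overburden (lithostatic) stress σ_v:
halite: 2181 kg/m³ × 9.8 m/s² × 1930 m = 4.125×10^7 Pa = 41.25 MPa
siltstone: 2471 kg/m³ × 9.8 m/s² × 4120 m = 9.977×10^7 Pa = 99.77 MPa
schist: 2750 kg/m³ × 9.8 m/s² × 1280 m = 3.450×10^7 Pa = 34.50 MPa
Total = 41.25 + 99.77 + 34.50 = 175.52 MPa
Pore pressure P_p = λ·σ_v = 0.4 × 175.5 MPa = 70.21 MPa
Effective stress σ' = σ_v − P_p = 175.5 − 70.21 = 105.31 MPa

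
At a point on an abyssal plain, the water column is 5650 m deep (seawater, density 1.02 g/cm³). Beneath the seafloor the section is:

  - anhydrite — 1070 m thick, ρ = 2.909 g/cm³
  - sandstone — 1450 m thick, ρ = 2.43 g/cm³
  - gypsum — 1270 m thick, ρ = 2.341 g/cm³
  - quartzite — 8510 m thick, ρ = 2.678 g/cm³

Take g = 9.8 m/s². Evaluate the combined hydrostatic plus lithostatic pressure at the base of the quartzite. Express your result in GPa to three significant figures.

seawater: 1020 kg/m³ × 9.8 m/s² × 5650 m = 5.648×10^7 Pa = 0.05648 GPa
anhydrite: 2909 kg/m³ × 9.8 m/s² × 1070 m = 3.050×10^7 Pa = 0.03050 GPa
sandstone: 2430 kg/m³ × 9.8 m/s² × 1450 m = 3.453×10^7 Pa = 0.03453 GPa
gypsum: 2341 kg/m³ × 9.8 m/s² × 1270 m = 2.914×10^7 Pa = 0.02914 GPa
quartzite: 2678 kg/m³ × 9.8 m/s² × 8510 m = 2.233×10^8 Pa = 0.2233 GPa
Total = 0.05648 + 0.03050 + 0.03453 + 0.02914 + 0.2233 = 0.37399 GPa

0.374 GPa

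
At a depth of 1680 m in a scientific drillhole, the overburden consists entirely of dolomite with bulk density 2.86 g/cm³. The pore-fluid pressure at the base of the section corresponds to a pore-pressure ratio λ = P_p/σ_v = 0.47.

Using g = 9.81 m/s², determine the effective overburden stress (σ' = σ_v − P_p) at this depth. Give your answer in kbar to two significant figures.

0.25 kbar

Overburden (lithostatic) stress σ_v:
dolomite: 2860 kg/m³ × 9.81 m/s² × 1680 m = 4.714×10^7 Pa = 47.14 MPa
Pore pressure P_p = λ·σ_v = 0.47 × 47.14 MPa = 22.15 MPa
Effective stress σ' = σ_v − P_p = 47.14 − 22.15 = 24.982 MPa = 0.24982 kbar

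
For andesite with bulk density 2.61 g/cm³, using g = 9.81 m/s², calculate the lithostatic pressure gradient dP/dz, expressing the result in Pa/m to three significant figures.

dP/dz = ρg = 2610 kg/m³ × 9.81 m/s² = 25604 Pa/m

25600 Pa/m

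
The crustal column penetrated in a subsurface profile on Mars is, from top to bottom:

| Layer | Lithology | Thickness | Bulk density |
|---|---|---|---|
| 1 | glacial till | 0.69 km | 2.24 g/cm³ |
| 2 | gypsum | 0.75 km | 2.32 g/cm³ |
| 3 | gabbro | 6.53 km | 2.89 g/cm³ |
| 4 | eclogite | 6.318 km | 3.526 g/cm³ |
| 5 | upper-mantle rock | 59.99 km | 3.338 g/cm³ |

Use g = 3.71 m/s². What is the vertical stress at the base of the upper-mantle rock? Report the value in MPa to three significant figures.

glacial till: 2240 kg/m³ × 3.71 m/s² × 690 m = 5.734×10^6 Pa = 5.734 MPa
gypsum: 2320 kg/m³ × 3.71 m/s² × 750 m = 6.455×10^6 Pa = 6.455 MPa
gabbro: 2890 kg/m³ × 3.71 m/s² × 6530 m = 7.001×10^7 Pa = 70.01 MPa
eclogite: 3526 kg/m³ × 3.71 m/s² × 6318 m = 8.265×10^7 Pa = 82.65 MPa
upper-mantle rock: 3338 kg/m³ × 3.71 m/s² × 59990 m = 7.429×10^8 Pa = 742.9 MPa
Total = 5.734 + 6.455 + 70.01 + 82.65 + 742.9 = 907.77 MPa

908 MPa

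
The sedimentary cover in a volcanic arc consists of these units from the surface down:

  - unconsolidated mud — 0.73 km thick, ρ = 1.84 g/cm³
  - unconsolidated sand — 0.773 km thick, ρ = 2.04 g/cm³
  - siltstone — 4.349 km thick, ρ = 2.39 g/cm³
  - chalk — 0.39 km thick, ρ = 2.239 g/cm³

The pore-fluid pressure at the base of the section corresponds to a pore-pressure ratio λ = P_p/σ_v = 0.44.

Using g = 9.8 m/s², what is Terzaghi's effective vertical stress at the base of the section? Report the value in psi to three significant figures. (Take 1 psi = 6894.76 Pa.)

Overburden (lithostatic) stress σ_v:
unconsolidated mud: 1840 kg/m³ × 9.8 m/s² × 730 m = 1.316×10^7 Pa = 13.16 MPa
unconsolidated sand: 2040 kg/m³ × 9.8 m/s² × 773 m = 1.545×10^7 Pa = 15.45 MPa
siltstone: 2390 kg/m³ × 9.8 m/s² × 4349 m = 1.019×10^8 Pa = 101.9 MPa
chalk: 2239 kg/m³ × 9.8 m/s² × 390 m = 8.557×10^6 Pa = 8.557 MPa
Total = 13.16 + 15.45 + 101.9 + 8.557 = 139.04 MPa
Pore pressure P_p = λ·σ_v = 0.44 × 139.0 MPa = 61.18 MPa
Effective stress σ' = σ_v − P_p = 139.0 − 61.18 = 77.861 MPa = 11293 psi

11300 psi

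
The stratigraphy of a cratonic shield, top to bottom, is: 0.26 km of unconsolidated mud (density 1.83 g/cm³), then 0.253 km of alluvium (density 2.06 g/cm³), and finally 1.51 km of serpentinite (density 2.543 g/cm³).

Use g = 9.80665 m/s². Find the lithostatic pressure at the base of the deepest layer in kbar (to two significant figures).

unconsolidated mud: 1830 kg/m³ × 9.80665 m/s² × 260 m = 4.666×10^6 Pa = 0.04666 kbar
alluvium: 2060 kg/m³ × 9.80665 m/s² × 253 m = 5.111×10^6 Pa = 0.05111 kbar
serpentinite: 2543 kg/m³ × 9.80665 m/s² × 1510 m = 3.766×10^7 Pa = 0.3766 kbar
Total = 0.04666 + 0.05111 + 0.3766 = 0.47434 kbar

0.47 kbar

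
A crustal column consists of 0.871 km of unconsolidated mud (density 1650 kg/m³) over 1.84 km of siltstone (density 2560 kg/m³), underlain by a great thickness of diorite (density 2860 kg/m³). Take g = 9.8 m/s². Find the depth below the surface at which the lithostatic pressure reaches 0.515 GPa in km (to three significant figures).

Pressure at base of upper layers: 1650×9.8×871 + 2560×9.8×1840 = 6.025×10^7 Pa = 0.06025 GPa
Remaining pressure to be supplied by diorite: 5.150×10^8 − 6.025×10^7 = 4.548×10^8 Pa
Additional depth in diorite = 4.548×10^8 Pa / (2860 kg/m³ × 9.8 m/s²) = 16225 m
Total depth = 2711 m + 16225 m = 18936 m
= 18.936 km

18.9 km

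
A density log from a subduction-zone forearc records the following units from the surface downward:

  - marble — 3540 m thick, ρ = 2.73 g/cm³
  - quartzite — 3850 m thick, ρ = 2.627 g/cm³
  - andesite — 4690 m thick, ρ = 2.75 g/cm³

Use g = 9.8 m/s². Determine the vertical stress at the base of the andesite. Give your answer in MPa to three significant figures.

320 MPa

marble: 2730 kg/m³ × 9.8 m/s² × 3540 m = 9.471×10^7 Pa = 94.71 MPa
quartzite: 2627 kg/m³ × 9.8 m/s² × 3850 m = 9.912×10^7 Pa = 99.12 MPa
andesite: 2750 kg/m³ × 9.8 m/s² × 4690 m = 1.264×10^8 Pa = 126.4 MPa
Total = 94.71 + 99.12 + 126.4 = 320.22 MPa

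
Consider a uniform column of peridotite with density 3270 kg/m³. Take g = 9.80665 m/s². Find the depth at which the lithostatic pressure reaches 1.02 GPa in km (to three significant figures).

31.8 km

h = P/(ρg) = 1.02 GPa / (3270 kg/m³ × 9.80665 m/s²) = 1.020×10^9 Pa / 32068 Pa/m = 31808 m
= 31.808 km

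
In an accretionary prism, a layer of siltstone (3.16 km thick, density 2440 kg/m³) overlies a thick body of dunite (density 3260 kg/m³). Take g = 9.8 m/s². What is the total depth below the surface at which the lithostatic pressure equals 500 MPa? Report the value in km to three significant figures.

Pressure at base of upper layers: 2440×9.8×3160 = 7.556×10^7 Pa = 75.56 MPa
Remaining pressure to be supplied by dunite: 5.000×10^8 − 7.556×10^7 = 4.244×10^8 Pa
Additional depth in dunite = 4.244×10^8 Pa / (3260 kg/m³ × 9.8 m/s²) = 13285 m
Total depth = 3160 m + 13285 m = 16445 m
= 16.445 km

16.4 km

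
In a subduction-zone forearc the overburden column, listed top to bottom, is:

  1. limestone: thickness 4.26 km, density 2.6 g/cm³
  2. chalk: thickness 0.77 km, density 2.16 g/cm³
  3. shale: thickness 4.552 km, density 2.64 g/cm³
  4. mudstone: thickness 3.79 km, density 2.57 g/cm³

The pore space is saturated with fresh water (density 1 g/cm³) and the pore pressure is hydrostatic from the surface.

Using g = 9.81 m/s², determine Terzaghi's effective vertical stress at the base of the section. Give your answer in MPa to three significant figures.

207 MPa

Overburden (lithostatic) stress σ_v:
limestone: 2600 kg/m³ × 9.81 m/s² × 4260 m = 1.087×10^8 Pa = 108.7 MPa
chalk: 2160 kg/m³ × 9.81 m/s² × 770 m = 1.632×10^7 Pa = 16.32 MPa
shale: 2640 kg/m³ × 9.81 m/s² × 4552 m = 1.179×10^8 Pa = 117.9 MPa
mudstone: 2570 kg/m³ × 9.81 m/s² × 3790 m = 9.555×10^7 Pa = 95.55 MPa
Total = 108.7 + 16.32 + 117.9 + 95.55 = 338.41 MPa
Pore pressure P_p = 1000 kg/m³ × 9.81 m/s² × 13372 m = 1.312×10^8 Pa = 131.2 MPa
Effective stress σ' = σ_v − P_p = 338.4 − 131.2 = 207.23 MPa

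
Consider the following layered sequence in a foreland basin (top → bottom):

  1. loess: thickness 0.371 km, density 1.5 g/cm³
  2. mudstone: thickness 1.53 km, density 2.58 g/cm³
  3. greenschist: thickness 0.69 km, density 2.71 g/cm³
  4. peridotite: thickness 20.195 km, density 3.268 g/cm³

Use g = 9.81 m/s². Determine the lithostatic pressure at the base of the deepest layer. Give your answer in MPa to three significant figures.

710 MPa

loess: 1500 kg/m³ × 9.81 m/s² × 371 m = 5.459×10^6 Pa = 5.459 MPa
mudstone: 2580 kg/m³ × 9.81 m/s² × 1530 m = 3.872×10^7 Pa = 38.72 MPa
greenschist: 2710 kg/m³ × 9.81 m/s² × 690 m = 1.834×10^7 Pa = 18.34 MPa
peridotite: 3268 kg/m³ × 9.81 m/s² × 20195 m = 6.474×10^8 Pa = 647.4 MPa
Total = 5.459 + 38.72 + 18.34 + 647.4 = 709.96 MPa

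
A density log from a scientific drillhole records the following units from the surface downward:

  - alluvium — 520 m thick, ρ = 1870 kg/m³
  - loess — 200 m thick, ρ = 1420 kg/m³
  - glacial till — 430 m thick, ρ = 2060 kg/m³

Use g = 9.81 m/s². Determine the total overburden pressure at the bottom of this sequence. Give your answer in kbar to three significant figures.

alluvium: 1870 kg/m³ × 9.81 m/s² × 520 m = 9.539×10^6 Pa = 0.09539 kbar
loess: 1420 kg/m³ × 9.81 m/s² × 200 m = 2.786×10^6 Pa = 0.02786 kbar
glacial till: 2060 kg/m³ × 9.81 m/s² × 430 m = 8.690×10^6 Pa = 0.08690 kbar
Total = 0.09539 + 0.02786 + 0.08690 = 0.21015 kbar

0.210 kbar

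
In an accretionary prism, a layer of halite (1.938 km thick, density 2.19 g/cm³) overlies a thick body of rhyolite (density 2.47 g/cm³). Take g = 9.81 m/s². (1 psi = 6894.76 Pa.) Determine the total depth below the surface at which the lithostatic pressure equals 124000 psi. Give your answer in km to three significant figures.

35.5 km

Pressure at base of upper layers: 2190×9.81×1938 = 4.164×10^7 Pa = 6039 psi
Remaining pressure to be supplied by rhyolite: 8.549×10^8 − 4.164×10^7 = 8.133×10^8 Pa
Additional depth in rhyolite = 8.133×10^8 Pa / (2470 kg/m³ × 9.81 m/s²) = 33565 m
Total depth = 1938 m + 33565 m = 35503 m
= 35.503 km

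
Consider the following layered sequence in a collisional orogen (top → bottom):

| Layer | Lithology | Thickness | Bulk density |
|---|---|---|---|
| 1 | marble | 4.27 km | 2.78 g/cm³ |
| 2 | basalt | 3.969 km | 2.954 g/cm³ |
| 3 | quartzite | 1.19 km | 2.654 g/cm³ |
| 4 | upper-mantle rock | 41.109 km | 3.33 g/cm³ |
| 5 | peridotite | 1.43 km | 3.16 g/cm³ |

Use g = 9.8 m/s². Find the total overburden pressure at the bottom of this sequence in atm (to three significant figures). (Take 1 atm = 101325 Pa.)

16300 atm

marble: 2780 kg/m³ × 9.8 m/s² × 4270 m = 1.163×10^8 Pa = 1148 atm
basalt: 2954 kg/m³ × 9.8 m/s² × 3969 m = 1.149×10^8 Pa = 1134 atm
quartzite: 2654 kg/m³ × 9.8 m/s² × 1190 m = 3.095×10^7 Pa = 305.5 atm
upper-mantle rock: 3330 kg/m³ × 9.8 m/s² × 41109 m = 1.342×10^9 Pa = 13240 atm
peridotite: 3160 kg/m³ × 9.8 m/s² × 1430 m = 4.428×10^7 Pa = 437.1 atm
Total = 1148 + 1134 + 305.5 + 13240 + 437.1 = 16265 atm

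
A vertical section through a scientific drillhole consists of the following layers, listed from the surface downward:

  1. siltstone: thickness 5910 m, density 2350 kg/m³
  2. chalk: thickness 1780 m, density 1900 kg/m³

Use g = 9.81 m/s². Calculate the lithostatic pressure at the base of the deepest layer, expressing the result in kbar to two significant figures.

1.7 kbar

siltstone: 2350 kg/m³ × 9.81 m/s² × 5910 m = 1.362×10^8 Pa = 1.362 kbar
chalk: 1900 kg/m³ × 9.81 m/s² × 1780 m = 3.318×10^7 Pa = 0.3318 kbar
Total = 1.362 + 0.3318 = 1.6942 kbar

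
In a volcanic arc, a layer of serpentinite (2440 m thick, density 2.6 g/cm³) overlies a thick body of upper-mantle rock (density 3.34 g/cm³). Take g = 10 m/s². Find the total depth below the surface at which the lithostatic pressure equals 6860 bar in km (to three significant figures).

Pressure at base of upper layers: 2600×10×2440 = 6.344×10^7 Pa = 634.4 bar
Remaining pressure to be supplied by upper-mantle rock: 6.860×10^8 − 6.344×10^7 = 6.226×10^8 Pa
Additional depth in upper-mantle rock = 6.226×10^8 Pa / (3340 kg/m³ × 10 m/s²) = 18640 m
Total depth = 2440 m + 18640 m = 21080 m
= 21.080 km

21.1 km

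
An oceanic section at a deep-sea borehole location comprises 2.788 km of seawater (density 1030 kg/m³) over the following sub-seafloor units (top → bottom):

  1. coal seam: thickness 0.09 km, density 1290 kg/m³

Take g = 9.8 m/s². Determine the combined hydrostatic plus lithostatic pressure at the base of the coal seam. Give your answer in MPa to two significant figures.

seawater: 1030 kg/m³ × 9.8 m/s² × 2788 m = 2.814×10^7 Pa = 28.14 MPa
coal seam: 1290 kg/m³ × 9.8 m/s² × 90 m = 1.138×10^6 Pa = 1.138 MPa
Total = 28.14 + 1.138 = 29.280 MPa

29 MPa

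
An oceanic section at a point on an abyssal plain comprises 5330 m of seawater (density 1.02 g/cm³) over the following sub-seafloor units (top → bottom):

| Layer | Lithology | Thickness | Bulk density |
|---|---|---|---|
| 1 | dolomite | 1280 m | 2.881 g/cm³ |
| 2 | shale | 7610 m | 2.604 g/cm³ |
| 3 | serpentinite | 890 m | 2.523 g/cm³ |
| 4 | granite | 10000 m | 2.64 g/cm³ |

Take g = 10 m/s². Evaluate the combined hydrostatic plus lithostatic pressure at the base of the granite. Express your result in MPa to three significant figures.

576 MPa

seawater: 1020 kg/m³ × 10 m/s² × 5330 m = 5.437×10^7 Pa = 54.37 MPa
dolomite: 2881 kg/m³ × 10 m/s² × 1280 m = 3.688×10^7 Pa = 36.88 MPa
shale: 2604 kg/m³ × 10 m/s² × 7610 m = 1.982×10^8 Pa = 198.2 MPa
serpentinite: 2523 kg/m³ × 10 m/s² × 890 m = 2.245×10^7 Pa = 22.45 MPa
granite: 2640 kg/m³ × 10 m/s² × 10000 m = 2.640×10^8 Pa = 264.0 MPa
Total = 54.37 + 36.88 + 198.2 + 22.45 + 264.0 = 575.86 MPa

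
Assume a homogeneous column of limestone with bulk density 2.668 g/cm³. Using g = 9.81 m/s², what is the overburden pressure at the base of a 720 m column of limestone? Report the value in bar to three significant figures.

limestone: 2668 kg/m³ × 9.81 m/s² × 720 m = 1.884×10^7 Pa = 188.4 bar

188 bar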